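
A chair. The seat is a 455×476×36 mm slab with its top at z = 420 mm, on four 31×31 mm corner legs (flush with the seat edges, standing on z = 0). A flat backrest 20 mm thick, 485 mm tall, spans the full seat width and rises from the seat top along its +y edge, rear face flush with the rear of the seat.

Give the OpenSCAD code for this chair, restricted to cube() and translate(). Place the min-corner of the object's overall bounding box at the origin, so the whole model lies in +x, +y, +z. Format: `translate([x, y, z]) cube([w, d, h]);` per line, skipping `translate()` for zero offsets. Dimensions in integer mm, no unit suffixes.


translate([0, 0, 384]) cube([455, 476, 36]);
cube([31, 31, 384]);
translate([424, 0, 0]) cube([31, 31, 384]);
translate([0, 445, 0]) cube([31, 31, 384]);
translate([424, 445, 0]) cube([31, 31, 384]);
translate([0, 456, 420]) cube([455, 20, 485]);


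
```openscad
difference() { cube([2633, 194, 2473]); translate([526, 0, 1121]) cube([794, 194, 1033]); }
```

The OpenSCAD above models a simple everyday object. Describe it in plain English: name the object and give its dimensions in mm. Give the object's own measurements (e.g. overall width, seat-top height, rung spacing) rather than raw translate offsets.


A wall 2633 mm long (x), 194 mm thick (y), 2473 mm tall, with a rectangular window opening cut through it. The opening is 794 mm wide and 1033 mm tall; its sill is at z = 1121 mm and its near (−x) edge is 526 mm from the wall's −x end. The opening passes through the full wall thickness.


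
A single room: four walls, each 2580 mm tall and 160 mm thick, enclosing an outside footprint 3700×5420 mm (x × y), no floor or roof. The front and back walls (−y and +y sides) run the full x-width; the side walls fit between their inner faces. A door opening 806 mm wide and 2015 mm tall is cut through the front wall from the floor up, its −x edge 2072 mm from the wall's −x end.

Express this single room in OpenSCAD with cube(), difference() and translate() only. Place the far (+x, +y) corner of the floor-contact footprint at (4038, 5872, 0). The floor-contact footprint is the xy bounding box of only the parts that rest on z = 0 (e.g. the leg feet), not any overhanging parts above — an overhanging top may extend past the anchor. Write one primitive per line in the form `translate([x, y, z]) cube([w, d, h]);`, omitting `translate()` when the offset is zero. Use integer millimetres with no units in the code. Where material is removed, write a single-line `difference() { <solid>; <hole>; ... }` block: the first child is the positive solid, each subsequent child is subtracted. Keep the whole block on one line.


difference() { translate([338, 452, 0]) cube([3700, 160, 2580]); translate([2410, 452, 0]) cube([806, 160, 2015]); }
translate([338, 5712, 0]) cube([3700, 160, 2580]);
translate([338, 612, 0]) cube([160, 5100, 2580]);
translate([3878, 612, 0]) cube([160, 5100, 2580]);


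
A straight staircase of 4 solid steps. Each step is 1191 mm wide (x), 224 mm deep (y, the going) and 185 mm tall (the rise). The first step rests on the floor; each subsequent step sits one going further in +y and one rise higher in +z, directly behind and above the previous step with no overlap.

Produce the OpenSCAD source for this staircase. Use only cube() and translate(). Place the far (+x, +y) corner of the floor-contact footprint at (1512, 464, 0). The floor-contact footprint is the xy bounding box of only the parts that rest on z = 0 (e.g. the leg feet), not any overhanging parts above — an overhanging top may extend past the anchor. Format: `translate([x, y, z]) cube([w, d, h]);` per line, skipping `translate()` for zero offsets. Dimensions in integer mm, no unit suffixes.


translate([321, 240, 0]) cube([1191, 224, 185]);
translate([321, 464, 185]) cube([1191, 224, 185]);
translate([321, 688, 370]) cube([1191, 224, 185]);
translate([321, 912, 555]) cube([1191, 224, 185]);


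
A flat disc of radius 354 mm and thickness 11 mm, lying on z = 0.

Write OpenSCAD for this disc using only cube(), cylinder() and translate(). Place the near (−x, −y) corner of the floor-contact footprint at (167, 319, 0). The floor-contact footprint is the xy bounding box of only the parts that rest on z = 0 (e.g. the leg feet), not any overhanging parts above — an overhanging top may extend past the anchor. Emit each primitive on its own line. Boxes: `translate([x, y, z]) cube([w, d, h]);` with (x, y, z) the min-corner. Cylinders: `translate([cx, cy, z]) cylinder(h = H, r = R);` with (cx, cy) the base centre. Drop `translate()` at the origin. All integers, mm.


translate([521, 673, 0]) cylinder(h = 11, r = 354);


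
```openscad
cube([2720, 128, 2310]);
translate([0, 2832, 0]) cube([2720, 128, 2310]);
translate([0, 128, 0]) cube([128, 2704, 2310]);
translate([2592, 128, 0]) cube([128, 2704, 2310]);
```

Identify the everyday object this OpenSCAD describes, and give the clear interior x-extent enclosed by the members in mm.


A house (or room) frame. The interior width is 2464 mm.

Four 2310 mm walls enclosing a rectangle with no floor or roof — a room or house frame. Outside width is 2720 mm and wall thickness is 128 mm, so the interior width is 2720 − 2 × 128 = 2464 mm.


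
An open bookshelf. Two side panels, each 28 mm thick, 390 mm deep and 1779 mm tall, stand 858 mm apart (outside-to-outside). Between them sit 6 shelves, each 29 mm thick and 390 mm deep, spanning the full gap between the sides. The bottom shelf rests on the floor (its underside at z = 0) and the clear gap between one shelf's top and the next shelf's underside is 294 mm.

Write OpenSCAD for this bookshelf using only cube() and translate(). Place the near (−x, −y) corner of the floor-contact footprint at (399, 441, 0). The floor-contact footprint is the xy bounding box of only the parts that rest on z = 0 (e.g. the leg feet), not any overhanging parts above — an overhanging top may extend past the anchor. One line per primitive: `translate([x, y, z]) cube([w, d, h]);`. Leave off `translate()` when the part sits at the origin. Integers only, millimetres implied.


translate([399, 441, 0]) cube([28, 390, 1779]);
translate([1229, 441, 0]) cube([28, 390, 1779]);
translate([427, 441, 0]) cube([802, 390, 29]);
translate([427, 441, 323]) cube([802, 390, 29]);
translate([427, 441, 646]) cube([802, 390, 29]);
translate([427, 441, 969]) cube([802, 390, 29]);
translate([427, 441, 1292]) cube([802, 390, 29]);
translate([427, 441, 1615]) cube([802, 390, 29]);


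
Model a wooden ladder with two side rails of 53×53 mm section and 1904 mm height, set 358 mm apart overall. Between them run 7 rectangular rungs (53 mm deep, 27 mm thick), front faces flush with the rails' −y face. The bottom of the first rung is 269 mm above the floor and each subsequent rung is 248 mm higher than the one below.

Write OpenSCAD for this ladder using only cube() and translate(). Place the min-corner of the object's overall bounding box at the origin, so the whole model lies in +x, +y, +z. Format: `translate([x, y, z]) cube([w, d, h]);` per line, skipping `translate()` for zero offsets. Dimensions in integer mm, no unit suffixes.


cube([53, 53, 1904]);
translate([305, 0, 0]) cube([53, 53, 1904]);
translate([53, 0, 269]) cube([252, 53, 27]);
translate([53, 0, 517]) cube([252, 53, 27]);
translate([53, 0, 765]) cube([252, 53, 27]);
translate([53, 0, 1013]) cube([252, 53, 27]);
translate([53, 0, 1261]) cube([252, 53, 27]);
translate([53, 0, 1509]) cube([252, 53, 27]);
translate([53, 0, 1757]) cube([252, 53, 27]);


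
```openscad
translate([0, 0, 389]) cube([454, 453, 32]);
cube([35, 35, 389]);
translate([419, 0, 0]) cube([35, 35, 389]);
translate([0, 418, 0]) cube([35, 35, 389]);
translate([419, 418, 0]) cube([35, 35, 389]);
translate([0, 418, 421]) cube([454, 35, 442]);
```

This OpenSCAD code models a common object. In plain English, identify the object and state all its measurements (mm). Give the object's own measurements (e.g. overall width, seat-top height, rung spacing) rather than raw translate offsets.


A chair. The seat is a 454×453×32 mm slab with its top at z = 421 mm, on four 35×35 mm corner legs (flush with the seat edges, standing on z = 0). A flat backrest 35 mm thick, 442 mm tall, spans the full seat width and rises from the seat top along its +y edge, rear face flush with the rear of the seat.


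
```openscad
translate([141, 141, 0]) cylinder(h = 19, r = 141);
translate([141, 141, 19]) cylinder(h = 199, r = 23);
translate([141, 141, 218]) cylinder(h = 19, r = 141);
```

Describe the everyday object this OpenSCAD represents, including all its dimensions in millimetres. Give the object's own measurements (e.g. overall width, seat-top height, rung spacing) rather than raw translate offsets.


A spool: two coaxial disc flanges of radius 141 mm and thickness 19 mm, joined by a core cylinder of radius 23 mm and height 199 mm. The lower flange rests on z = 0 and the three cylinders share a vertical axis.


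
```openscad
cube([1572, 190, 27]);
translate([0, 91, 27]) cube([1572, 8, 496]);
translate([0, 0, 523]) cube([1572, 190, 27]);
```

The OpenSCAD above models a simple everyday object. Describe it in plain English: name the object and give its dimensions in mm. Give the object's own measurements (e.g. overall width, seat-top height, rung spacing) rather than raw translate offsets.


An I-beam lying along x, 1572 mm long. Overall section height 550 mm. Two flanges 190 mm wide (y) and 27 mm thick, one on the floor and one at the top; a web 8 mm thick runs between them, centred on the flange width.


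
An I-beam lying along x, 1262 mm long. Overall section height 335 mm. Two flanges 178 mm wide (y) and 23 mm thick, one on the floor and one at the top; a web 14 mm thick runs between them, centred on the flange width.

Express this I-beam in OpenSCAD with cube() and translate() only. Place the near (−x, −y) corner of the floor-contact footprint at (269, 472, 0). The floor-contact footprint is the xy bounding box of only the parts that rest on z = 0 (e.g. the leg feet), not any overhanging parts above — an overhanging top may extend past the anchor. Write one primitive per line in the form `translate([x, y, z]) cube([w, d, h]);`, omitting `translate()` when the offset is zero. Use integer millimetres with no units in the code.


translate([269, 472, 0]) cube([1262, 178, 23]);
translate([269, 554, 23]) cube([1262, 14, 289]);
translate([269, 472, 312]) cube([1262, 178, 23]);


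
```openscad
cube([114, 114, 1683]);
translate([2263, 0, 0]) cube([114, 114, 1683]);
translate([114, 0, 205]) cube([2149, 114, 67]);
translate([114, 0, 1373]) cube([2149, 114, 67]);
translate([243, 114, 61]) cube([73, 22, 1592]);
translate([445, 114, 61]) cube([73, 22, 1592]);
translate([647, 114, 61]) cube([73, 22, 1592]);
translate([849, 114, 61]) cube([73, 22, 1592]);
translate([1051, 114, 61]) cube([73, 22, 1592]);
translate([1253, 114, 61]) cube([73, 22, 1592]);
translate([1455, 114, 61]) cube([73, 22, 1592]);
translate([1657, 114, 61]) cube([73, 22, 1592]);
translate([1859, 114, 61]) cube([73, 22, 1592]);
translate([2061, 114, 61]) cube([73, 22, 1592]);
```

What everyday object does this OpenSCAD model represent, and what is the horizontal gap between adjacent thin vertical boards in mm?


A fence section. The picket gap is 129 mm.

Two posts, two rails, 10 pickets — a fence section. Span 2149 mm holds 10 pickets of 73 mm with 11 equal gaps: ⌊(2149 − 10·73) / 11⌋ = 129 mm.


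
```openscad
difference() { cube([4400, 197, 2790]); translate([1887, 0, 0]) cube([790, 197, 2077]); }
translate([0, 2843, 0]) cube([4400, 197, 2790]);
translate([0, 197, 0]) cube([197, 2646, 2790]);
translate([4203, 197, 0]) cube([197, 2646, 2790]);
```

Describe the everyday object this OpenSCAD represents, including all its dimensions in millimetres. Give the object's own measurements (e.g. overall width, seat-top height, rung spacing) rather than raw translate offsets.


A single room: four walls, each 2790 mm tall and 197 mm thick, enclosing an outside footprint 4400×3040 mm (x × y), no floor or roof. The front and back walls (−y and +y sides) run the full x-width; the side walls fit between their inner faces. A door opening 790 mm wide and 2077 mm tall is cut through the front wall from the floor up, its −x edge 1887 mm from the wall's −x end.


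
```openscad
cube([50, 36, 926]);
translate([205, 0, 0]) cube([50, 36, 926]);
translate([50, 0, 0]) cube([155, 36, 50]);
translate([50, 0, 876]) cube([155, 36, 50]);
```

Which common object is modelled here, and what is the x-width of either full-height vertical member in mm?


A picture frame. The border width is 50 mm.

Four thin pieces enclosing a rectangular opening — a picture frame. The two full-height stiles are 926 mm tall; the top rail sits at z = 876 and is 50 mm tall, so the border above the opening is 926 − 876 = 50 mm, matching the stile x-width.


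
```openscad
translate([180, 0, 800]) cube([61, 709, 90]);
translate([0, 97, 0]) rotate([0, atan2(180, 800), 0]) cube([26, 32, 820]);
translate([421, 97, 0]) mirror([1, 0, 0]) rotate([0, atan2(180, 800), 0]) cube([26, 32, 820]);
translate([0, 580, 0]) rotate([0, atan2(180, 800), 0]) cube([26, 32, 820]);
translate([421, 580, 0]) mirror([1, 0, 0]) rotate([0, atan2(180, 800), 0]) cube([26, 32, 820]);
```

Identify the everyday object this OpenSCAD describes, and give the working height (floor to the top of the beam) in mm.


A sawhorse. The overall height is 890 mm.

A beam across two mirrored pairs of raked legs — a sawhorse. The beam's underside is at z = 800 (matching the legs' vertical rise in atan2(180, 800)) and the beam is 90 mm tall, so its top is at 800 + 90 = 890 mm. The raked legs top out at the beam's underside, so that is the highest point.


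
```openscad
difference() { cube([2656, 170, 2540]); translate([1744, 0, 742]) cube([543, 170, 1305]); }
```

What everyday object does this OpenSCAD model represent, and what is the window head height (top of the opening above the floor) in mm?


A wall with a window opening. The window head height is 2047 mm.

A wall with a rectangular opening subtracted — a window. Sill at z = 742, opening 1305 mm tall, so the head is at 742 + 1305 = 2047 mm.


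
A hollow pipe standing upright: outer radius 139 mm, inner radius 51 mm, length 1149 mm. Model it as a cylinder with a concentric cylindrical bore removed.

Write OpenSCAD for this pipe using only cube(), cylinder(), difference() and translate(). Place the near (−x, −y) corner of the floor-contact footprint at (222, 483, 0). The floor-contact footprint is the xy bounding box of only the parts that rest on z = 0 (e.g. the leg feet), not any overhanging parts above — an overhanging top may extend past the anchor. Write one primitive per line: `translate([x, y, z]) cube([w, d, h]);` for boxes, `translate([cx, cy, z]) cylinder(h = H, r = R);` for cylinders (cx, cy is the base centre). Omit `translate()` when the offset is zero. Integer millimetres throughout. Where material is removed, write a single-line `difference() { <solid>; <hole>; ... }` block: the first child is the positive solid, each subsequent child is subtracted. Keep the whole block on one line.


difference() { translate([361, 622, 0]) cylinder(h = 1149, r = 139); translate([361, 622, 0]) cylinder(h = 1149, r = 51); }


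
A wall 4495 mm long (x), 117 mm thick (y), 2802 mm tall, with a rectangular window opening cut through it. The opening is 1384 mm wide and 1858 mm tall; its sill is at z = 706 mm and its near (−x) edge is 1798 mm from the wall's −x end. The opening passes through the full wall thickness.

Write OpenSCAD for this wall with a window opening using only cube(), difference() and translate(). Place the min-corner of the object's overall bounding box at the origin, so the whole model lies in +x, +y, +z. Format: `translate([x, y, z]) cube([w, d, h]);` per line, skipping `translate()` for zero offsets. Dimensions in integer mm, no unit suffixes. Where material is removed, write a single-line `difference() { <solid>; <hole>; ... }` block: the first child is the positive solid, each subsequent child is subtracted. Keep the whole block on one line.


difference() { cube([4495, 117, 2802]); translate([1798, 0, 706]) cube([1384, 117, 1858]); }


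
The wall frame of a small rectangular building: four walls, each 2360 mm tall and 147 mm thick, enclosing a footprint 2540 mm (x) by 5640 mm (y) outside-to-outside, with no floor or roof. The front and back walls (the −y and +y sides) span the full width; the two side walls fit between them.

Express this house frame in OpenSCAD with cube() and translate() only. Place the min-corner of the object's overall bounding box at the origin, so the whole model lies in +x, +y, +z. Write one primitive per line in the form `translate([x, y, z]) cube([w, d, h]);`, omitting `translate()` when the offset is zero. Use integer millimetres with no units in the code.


cube([2540, 147, 2360]);
translate([0, 5493, 0]) cube([2540, 147, 2360]);
translate([0, 147, 0]) cube([147, 5346, 2360]);
translate([2393, 147, 0]) cube([147, 5346, 2360]);


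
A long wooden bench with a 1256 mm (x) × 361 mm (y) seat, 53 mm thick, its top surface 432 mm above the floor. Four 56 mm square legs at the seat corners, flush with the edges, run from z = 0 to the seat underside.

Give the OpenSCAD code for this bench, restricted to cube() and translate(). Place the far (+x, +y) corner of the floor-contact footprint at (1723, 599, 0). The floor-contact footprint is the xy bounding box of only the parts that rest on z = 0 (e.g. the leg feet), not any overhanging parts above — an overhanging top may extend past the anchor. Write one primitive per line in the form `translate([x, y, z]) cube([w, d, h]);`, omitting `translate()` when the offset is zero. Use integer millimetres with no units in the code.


// leg_h = 432 − 53 = 379
translate([467, 238, 379]) cube([1256, 361, 53]);
translate([467, 238, 0]) cube([56, 56, 379]);
translate([467, 543, 0]) cube([56, 56, 379]);
translate([1667, 238, 0]) cube([56, 56, 379]);
translate([1667, 543, 0]) cube([56, 56, 379]);


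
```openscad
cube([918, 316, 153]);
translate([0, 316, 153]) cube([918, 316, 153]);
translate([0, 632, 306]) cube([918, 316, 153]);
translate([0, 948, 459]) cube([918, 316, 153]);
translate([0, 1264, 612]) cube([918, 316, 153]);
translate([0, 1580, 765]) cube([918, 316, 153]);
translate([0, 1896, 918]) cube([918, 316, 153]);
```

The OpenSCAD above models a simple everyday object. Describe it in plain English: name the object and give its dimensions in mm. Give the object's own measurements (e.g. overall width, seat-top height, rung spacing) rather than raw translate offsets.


A straight staircase of 7 solid steps. Each step is 918 mm wide (x), 316 mm deep (y, the going) and 153 mm tall (the rise). The first step rests on the floor; each subsequent step sits one going further in +y and one rise higher in +z, directly behind and above the previous step with no overlap.


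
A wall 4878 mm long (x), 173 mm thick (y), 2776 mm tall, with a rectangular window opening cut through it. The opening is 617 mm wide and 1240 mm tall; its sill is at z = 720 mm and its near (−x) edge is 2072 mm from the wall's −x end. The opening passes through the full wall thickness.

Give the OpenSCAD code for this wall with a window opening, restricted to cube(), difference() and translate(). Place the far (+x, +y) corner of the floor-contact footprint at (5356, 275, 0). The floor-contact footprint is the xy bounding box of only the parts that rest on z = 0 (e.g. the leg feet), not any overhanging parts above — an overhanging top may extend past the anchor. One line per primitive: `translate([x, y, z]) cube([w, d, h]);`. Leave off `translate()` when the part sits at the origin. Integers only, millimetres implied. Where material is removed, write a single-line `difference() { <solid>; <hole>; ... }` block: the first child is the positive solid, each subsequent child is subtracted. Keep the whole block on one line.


difference() { translate([478, 102, 0]) cube([4878, 173, 2776]); translate([2550, 102, 720]) cube([617, 173, 1240]); }


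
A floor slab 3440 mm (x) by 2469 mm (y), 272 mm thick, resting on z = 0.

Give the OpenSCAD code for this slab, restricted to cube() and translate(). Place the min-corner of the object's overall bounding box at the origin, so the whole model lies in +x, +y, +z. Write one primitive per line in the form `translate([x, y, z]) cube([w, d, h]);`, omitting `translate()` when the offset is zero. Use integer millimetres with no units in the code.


cube([3440, 2469, 272]);


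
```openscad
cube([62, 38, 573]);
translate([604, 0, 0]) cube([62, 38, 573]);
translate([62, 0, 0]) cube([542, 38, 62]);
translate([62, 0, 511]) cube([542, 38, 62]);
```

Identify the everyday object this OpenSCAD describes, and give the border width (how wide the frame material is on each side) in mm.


A picture frame. The border width is 62 mm.

Four thin pieces enclosing a rectangular opening — a picture frame. The two full-height stiles are 573 mm tall; the top rail sits at z = 511 and is 62 mm tall, so the border above the opening is 573 − 511 = 62 mm, matching the stile x-width.


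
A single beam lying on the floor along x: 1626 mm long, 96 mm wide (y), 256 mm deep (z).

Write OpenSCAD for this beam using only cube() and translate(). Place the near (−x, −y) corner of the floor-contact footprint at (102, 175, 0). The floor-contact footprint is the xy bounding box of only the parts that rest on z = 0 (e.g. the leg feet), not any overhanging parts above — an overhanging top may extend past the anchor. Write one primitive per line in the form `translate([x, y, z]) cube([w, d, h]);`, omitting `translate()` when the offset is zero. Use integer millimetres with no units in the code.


translate([102, 175, 0]) cube([1626, 96, 256]);


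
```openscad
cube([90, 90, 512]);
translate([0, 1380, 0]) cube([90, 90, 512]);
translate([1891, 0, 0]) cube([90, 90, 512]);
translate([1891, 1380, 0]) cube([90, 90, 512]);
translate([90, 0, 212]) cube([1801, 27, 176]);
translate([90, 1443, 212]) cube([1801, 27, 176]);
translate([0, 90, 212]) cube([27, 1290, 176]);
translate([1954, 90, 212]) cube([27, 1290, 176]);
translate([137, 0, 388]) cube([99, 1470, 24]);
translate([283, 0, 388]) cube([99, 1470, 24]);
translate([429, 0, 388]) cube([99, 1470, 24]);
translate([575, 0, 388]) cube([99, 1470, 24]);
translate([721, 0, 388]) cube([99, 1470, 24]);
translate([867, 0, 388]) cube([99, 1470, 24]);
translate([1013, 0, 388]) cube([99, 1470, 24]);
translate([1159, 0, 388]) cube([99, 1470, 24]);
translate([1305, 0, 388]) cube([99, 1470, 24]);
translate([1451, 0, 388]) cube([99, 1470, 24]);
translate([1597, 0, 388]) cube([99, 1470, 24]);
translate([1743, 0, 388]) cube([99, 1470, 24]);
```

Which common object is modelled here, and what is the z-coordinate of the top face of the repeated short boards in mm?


A bed frame. The slat-top height is 412 mm.

Four posts, four rails, and a row of slats — a bed frame. Slats sit on the rails at z = 212 + 176 = 388; with slat thickness 24, the top is 412 mm.


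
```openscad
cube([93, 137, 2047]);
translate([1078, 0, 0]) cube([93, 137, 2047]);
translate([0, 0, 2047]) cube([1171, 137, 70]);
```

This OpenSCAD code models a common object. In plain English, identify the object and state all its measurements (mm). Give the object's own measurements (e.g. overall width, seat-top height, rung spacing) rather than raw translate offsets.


A door frame. The clear opening is 985 mm wide and 2047 mm high. Two 93 mm wide jambs, 137 mm deep, stand either side of the opening from the floor to the top of the opening. A 70 mm thick head sits across the top of both jambs, spanning the full outside width of the frame.


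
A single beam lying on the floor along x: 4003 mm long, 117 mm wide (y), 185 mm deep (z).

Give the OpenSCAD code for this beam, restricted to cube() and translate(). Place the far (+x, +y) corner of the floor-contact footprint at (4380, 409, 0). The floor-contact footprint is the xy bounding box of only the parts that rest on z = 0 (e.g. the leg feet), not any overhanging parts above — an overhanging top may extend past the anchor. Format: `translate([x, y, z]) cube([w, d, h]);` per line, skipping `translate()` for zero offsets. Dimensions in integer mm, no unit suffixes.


translate([377, 292, 0]) cube([4003, 117, 185]);


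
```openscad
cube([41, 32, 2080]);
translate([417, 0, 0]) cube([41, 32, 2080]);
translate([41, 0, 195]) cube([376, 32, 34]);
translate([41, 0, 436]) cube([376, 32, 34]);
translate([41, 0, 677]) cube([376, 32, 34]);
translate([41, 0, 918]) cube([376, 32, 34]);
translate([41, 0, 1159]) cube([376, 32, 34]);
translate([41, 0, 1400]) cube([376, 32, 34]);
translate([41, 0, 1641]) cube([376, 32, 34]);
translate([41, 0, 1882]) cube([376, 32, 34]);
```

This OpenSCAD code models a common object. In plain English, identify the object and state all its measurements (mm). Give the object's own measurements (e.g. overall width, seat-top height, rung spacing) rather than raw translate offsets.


A straight ladder. Two 41×32 mm vertical rails, 2080 mm tall, stand 458 mm apart (outside-to-outside) with their front faces coplanar on the −y side. 8 rungs, each 32 mm deep and 34 mm tall, span between the inner faces of the rails, front faces flush with the rails. The lowest rung's underside is at z = 195 mm and rungs are spaced 241 mm apart (underside to underside).


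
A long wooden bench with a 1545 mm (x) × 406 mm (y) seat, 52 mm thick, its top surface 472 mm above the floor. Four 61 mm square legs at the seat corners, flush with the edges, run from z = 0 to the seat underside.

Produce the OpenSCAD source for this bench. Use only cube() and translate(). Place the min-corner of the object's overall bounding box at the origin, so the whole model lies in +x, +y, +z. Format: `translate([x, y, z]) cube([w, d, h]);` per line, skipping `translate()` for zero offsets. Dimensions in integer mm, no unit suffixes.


// leg_h = 472 − 52 = 420
translate([0, 0, 420]) cube([1545, 406, 52]);
cube([61, 61, 420]);
translate([0, 345, 0]) cube([61, 61, 420]);
translate([1484, 0, 0]) cube([61, 61, 420]);
translate([1484, 345, 0]) cube([61, 61, 420]);


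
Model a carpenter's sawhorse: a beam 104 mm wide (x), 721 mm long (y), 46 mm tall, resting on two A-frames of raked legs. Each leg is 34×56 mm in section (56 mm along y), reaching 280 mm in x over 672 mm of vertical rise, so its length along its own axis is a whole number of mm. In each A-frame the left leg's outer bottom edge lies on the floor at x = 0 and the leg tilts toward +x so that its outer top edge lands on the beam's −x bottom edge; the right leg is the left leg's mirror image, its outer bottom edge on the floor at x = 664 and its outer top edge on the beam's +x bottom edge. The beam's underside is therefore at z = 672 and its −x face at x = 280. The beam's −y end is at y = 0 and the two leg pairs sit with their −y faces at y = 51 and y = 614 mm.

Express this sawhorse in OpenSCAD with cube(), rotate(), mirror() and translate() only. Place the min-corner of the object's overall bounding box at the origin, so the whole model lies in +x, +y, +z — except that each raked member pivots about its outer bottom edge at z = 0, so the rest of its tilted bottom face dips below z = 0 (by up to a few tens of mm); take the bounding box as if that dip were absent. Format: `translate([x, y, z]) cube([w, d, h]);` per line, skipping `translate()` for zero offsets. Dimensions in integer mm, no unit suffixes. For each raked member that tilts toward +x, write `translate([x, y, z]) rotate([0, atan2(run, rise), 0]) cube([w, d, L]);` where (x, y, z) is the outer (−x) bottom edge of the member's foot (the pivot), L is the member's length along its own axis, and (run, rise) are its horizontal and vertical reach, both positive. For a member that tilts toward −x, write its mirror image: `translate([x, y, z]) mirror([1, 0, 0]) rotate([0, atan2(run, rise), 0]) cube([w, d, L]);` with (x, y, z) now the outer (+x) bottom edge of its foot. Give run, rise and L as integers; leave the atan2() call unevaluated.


// leg length = √(280² + 672²) = 728
// right-leg outer foot x = 2·280 + 104 = 664
// beam min-corner = (280, 0, 672)
translate([280, 0, 672]) cube([104, 721, 46]);
translate([0, 51, 0]) rotate([0, atan2(280, 672), 0]) cube([34, 56, 728]);
translate([664, 51, 0]) mirror([1, 0, 0]) rotate([0, atan2(280, 672), 0]) cube([34, 56, 728]);
translate([0, 614, 0]) rotate([0, atan2(280, 672), 0]) cube([34, 56, 728]);
translate([664, 614, 0]) mirror([1, 0, 0]) rotate([0, atan2(280, 672), 0]) cube([34, 56, 728]);


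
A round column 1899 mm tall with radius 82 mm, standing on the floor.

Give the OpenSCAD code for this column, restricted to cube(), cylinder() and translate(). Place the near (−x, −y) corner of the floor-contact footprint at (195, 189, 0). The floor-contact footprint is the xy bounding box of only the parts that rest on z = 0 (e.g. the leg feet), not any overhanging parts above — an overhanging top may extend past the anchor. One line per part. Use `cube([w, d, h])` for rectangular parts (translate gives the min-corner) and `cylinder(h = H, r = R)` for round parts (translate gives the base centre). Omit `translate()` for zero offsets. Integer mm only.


translate([277, 271, 0]) cylinder(h = 1899, r = 82);


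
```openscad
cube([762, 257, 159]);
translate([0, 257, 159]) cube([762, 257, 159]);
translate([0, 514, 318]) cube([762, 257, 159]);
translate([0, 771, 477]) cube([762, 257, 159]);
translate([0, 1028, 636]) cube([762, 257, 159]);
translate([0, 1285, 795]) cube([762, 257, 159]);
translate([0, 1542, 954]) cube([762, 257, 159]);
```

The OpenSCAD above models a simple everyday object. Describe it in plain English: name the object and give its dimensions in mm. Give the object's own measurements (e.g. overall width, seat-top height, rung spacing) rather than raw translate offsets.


A straight staircase of 7 solid steps. Each step is 762 mm wide (x), 257 mm deep (y, the going) and 159 mm tall (the rise). The first step rests on the floor; each subsequent step sits one going further in +y and one rise higher in +z, directly behind and above the previous step with no overlap.


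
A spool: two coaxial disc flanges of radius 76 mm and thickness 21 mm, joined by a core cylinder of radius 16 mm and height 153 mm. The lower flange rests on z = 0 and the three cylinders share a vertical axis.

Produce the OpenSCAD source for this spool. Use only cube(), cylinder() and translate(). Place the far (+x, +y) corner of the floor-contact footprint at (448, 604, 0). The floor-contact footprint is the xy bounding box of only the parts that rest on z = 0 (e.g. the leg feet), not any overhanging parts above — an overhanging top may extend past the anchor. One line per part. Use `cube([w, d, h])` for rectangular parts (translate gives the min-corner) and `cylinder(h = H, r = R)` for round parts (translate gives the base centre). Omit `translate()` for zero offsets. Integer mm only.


translate([372, 528, 0]) cylinder(h = 21, r = 76);
translate([372, 528, 21]) cylinder(h = 153, r = 16);
translate([372, 528, 174]) cylinder(h = 21, r = 76);


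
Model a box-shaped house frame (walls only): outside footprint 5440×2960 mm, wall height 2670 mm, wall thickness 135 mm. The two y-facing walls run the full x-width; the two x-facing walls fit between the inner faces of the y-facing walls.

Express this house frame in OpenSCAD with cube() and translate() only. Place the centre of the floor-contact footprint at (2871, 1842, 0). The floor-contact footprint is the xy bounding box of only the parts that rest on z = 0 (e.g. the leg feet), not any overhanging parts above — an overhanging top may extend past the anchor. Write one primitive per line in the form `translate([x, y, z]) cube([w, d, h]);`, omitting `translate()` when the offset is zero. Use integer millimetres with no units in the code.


translate([151, 362, 0]) cube([5440, 135, 2670]);
translate([151, 3187, 0]) cube([5440, 135, 2670]);
translate([151, 497, 0]) cube([135, 2690, 2670]);
translate([5456, 497, 0]) cube([135, 2690, 2670]);


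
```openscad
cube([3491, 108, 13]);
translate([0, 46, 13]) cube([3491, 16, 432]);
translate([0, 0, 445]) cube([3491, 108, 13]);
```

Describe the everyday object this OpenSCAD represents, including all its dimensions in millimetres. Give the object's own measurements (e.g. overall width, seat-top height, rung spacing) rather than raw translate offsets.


An I-beam lying along x, 3491 mm long. Overall section height 458 mm. Two flanges 108 mm wide (y) and 13 mm thick, one on the floor and one at the top; a web 16 mm thick runs between them, centred on the flange width.


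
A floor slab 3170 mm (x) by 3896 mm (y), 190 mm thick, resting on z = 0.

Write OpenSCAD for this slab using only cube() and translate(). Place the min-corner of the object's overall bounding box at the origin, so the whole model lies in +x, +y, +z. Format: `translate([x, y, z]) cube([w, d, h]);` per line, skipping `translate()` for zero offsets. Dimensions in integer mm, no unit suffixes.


cube([3170, 3896, 190]);


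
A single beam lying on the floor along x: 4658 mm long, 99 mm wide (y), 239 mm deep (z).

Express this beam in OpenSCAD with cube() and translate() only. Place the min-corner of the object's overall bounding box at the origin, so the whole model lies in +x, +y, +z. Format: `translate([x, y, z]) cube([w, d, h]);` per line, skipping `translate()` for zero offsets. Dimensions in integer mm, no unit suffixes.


cube([4658, 99, 239]);


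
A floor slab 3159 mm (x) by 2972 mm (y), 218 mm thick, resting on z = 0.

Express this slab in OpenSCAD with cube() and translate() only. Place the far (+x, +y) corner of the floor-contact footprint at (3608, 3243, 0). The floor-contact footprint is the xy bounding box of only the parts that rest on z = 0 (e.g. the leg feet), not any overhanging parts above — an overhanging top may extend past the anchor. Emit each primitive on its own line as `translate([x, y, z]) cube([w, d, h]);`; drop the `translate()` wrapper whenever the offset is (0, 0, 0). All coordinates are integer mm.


translate([449, 271, 0]) cube([3159, 2972, 218]);


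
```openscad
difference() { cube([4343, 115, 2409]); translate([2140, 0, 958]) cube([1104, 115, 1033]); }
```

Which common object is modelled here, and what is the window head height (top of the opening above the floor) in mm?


A wall with a window opening. The window head height is 1991 mm.

A wall with a rectangular opening subtracted — a window. Sill at z = 958, opening 1033 mm tall, so the head is at 958 + 1033 = 1991 mm.


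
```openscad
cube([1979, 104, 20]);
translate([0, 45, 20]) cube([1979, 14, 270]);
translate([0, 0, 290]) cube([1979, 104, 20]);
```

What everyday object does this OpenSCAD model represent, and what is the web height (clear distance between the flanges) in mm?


An I-beam. The web height is 270 mm.

Two wide flanges with a thin centred web — an I-beam. Overall 310 mm minus two 20 mm flanges gives a web of 310 − 2·20 = 270 mm.


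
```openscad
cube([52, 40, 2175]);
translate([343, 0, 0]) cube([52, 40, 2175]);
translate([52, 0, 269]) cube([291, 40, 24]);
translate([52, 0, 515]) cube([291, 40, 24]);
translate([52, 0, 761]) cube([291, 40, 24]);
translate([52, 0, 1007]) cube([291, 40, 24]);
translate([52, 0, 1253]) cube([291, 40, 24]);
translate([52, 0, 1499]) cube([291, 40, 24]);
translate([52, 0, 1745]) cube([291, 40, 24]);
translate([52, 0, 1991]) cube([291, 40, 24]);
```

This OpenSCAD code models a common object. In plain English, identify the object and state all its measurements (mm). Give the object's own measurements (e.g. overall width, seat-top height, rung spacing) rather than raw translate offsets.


A straight ladder. Two 52×40 mm vertical rails, 2175 mm tall, stand 395 mm apart (outside-to-outside) with their front faces coplanar on the −y side. 8 rungs, each 40 mm deep and 24 mm tall, span between the inner faces of the rails, front faces flush with the rails. The lowest rung's underside is at z = 269 mm and rungs are spaced 246 mm apart (underside to underside).


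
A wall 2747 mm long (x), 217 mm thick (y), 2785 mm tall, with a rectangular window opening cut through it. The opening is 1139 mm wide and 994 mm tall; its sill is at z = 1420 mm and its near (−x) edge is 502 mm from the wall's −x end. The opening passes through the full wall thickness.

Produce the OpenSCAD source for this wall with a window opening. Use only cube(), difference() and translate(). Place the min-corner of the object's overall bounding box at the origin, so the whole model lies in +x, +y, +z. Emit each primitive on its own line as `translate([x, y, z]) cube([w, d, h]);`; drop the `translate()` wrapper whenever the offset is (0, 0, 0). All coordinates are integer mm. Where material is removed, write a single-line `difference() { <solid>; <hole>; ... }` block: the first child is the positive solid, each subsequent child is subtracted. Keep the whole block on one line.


difference() { cube([2747, 217, 2785]); translate([502, 0, 1420]) cube([1139, 217, 994]); }


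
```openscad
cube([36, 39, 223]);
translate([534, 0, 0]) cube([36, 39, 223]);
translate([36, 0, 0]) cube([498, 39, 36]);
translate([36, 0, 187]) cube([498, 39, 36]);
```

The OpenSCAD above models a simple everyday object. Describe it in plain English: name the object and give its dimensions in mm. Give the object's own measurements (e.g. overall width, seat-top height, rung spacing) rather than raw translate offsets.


A rectangular picture frame lying in the x–z plane (depth along y). The opening is 498 mm wide (x) by 151 mm tall (z), surrounded by a border 36 mm wide on all four sides. The frame is 39 mm deep and is made of two full-height vertical stiles with two horizontal rails fitted between them.


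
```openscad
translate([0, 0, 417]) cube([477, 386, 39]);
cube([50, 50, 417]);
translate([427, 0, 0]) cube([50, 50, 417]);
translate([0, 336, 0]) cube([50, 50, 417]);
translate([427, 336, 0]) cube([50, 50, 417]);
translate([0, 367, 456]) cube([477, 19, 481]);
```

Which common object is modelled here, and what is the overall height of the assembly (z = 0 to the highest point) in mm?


A chair. The overall height is 937 mm.

A slab on four corner posts with a tall panel at the back — a chair. The seat slab sits at z = 417 with thickness 39, and the 481 mm backrest starts at the seat top, so the overall height is 417 + 39 + 481 = 937 mm.


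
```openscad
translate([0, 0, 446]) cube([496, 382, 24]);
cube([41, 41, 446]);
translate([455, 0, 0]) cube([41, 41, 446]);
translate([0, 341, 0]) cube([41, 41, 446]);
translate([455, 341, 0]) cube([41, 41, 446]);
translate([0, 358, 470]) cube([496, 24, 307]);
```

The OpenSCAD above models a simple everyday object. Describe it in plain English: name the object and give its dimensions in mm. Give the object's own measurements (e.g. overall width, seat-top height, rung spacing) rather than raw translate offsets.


A chair. The seat is a 496×382×24 mm slab with its top at z = 470 mm, on four 41×41 mm corner legs (flush with the seat edges, standing on z = 0). A flat backrest 24 mm thick, 307 mm tall, spans the full seat width and rises from the seat top along its +y edge, rear face flush with the rear of the seat.


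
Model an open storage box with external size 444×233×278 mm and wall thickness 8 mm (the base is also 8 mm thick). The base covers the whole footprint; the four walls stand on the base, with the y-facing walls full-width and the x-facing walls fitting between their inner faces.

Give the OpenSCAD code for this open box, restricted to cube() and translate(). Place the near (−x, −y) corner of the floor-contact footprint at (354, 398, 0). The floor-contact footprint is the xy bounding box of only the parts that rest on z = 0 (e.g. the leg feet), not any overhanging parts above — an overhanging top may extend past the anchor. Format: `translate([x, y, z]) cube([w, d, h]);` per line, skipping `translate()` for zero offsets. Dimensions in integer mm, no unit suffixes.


translate([354, 398, 0]) cube([444, 233, 8]);
translate([354, 398, 8]) cube([444, 8, 270]);
translate([354, 623, 8]) cube([444, 8, 270]);
translate([354, 406, 8]) cube([8, 217, 270]);
translate([790, 406, 8]) cube([8, 217, 270]);
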